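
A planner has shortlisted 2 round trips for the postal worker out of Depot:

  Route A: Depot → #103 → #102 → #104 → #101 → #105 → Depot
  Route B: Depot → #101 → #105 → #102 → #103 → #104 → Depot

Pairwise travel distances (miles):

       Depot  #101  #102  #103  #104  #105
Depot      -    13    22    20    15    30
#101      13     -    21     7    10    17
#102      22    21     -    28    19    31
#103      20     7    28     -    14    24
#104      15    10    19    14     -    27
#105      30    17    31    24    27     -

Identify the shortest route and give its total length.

Route A: 20 + 28 + 19 + 10 + 17 + 30 = 124
Route B: 13 + 17 + 31 + 28 + 14 + 15 = 118

Shortest is Route B, total 118 miles.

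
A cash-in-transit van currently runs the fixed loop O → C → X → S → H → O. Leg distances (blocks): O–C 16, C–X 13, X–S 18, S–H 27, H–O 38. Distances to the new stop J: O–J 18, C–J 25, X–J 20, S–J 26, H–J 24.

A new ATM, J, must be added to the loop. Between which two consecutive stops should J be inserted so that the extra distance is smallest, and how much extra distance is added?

Adding 4 blocks by placing J on the H–O leg.

Insertion cost between consecutive stops i–j is d(i,J) + d(J,j) − d(i,j):
  between O and C: 18 + 25 − 16 = 27
  between C and X: 25 + 20 − 13 = 32
  between X and S: 20 + 26 − 18 = 28
  between S and H: 26 + 24 − 27 = 23
  between H and O: 24 + 18 − 38 = 4
Cheapest insertion is between H and O, adding 4.
New total = 112 + 4 = 116.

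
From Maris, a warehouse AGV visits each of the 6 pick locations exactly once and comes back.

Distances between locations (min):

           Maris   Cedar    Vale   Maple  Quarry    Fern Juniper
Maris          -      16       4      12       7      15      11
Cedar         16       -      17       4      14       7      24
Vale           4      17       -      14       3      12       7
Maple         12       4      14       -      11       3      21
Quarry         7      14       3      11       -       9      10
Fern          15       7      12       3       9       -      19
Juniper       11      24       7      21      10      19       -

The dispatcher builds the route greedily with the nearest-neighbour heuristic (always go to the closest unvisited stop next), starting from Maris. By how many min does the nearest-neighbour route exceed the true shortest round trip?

5 min longer than the optimal tour.

Maris: Vale=4, Quarry=7, Juniper=11, Maple=12, Fern=15, Cedar=16 ⇒ Vale
Vale: Quarry=3, Juniper=7, Fern=12, Maple=14, Cedar=17 ⇒ Quarry
Quarry: Fern=9, Juniper=10, Maple=11, Cedar=14 ⇒ Fern
Fern: Maple=3, Cedar=7, Juniper=19 ⇒ Maple
Maple: Cedar=4, Juniper=21 ⇒ Cedar
Cedar: Juniper=24 ⇒ Juniper
NN route Maris → Vale → Quarry → Fern → Maple → Cedar → Juniper → Maris costs 58.
Optimal: Maris → Cedar → Maple → Fern → Quarry → Vale → Juniper → Maris costs 53 (by enumerating all 360 distinct tours).
Excess = 58 − 53 = 5.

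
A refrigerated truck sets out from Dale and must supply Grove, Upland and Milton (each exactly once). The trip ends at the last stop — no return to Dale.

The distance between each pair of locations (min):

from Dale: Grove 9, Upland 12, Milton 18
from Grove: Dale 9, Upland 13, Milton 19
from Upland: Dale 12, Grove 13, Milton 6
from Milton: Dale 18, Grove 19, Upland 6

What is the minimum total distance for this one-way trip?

28 min — the minimum one-way total.

There are 3! = 6 possible orderings.
Dale→Grove→Upland→Milton: 9+13+6 = 28
Dale→Grove→Milton→Upland: 9+19+6 = 34
Dale→Upland→Grove→Milton: 12+13+19 = 44
Dale→Upland→Milton→Grove: 12+6+19 = 37
Dale→Milton→Grove→Upland: 18+19+13 = 50
Dale→Milton→Upland→Grove: 18+6+13 = 37
The minimum is 28.
One shortest path: Dale → Grove → Upland → Milton.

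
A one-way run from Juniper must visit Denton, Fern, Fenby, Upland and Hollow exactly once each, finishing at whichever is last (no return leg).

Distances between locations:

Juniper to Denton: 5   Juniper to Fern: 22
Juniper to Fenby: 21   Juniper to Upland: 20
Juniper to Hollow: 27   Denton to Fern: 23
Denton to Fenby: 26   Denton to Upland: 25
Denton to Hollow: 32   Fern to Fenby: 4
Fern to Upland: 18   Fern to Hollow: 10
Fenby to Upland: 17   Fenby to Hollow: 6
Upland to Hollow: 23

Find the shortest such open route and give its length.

58 — the minimum one-way total.

There are 5! = 120 possible orderings.
Juniper→Denton→Fern→Fenby→Upland→Hollow: 5+23+4+17+23 = 72
Juniper→Denton→Fern→Fenby→Hollow→Upland: 5+23+4+6+23 = 61
Juniper→Denton→Fern→Upland→Fenby→Hollow: 5+23+18+17+6 = 69
Juniper→Denton→Fern→Upland→Hollow→Fenby: 5+23+18+23+6 = 75
Juniper→Denton→Fern→Hollow→Fenby→Upland: 5+23+10+6+17 = 61
Juniper→Denton→Fern→Hollow→Upland→Fenby: 5+23+10+23+17 = 78
Juniper→Denton→Fenby→Fern→Upland→Hollow: 5+26+4+18+23 = 76
Juniper→Denton→Fenby→Fern→Hollow→Upland: 5+26+4+10+23 = 68
Juniper→Denton→Fenby→Upland→Fern→Hollow: 5+26+17+18+10 = 76
Juniper→Denton→Fenby→Upland→Hollow→Fern: 5+26+17+23+10 = 81
Juniper→Denton→Fenby→Hollow→Fern→Upland: 5+26+6+10+18 = 65
Juniper→Denton→Fenby→Hollow→Upland→Fern: 5+26+6+23+18 = 78
Juniper→Denton→Upland→Fern→Fenby→Hollow: 5+25+18+4+6 = 58
Juniper→Denton→Upland→Fern→Hollow→Fenby: 5+25+18+10+6 = 64
… (106 more)
The minimum is 58.
One shortest path: Juniper → Denton → Upland → Fern → Fenby → Hollow.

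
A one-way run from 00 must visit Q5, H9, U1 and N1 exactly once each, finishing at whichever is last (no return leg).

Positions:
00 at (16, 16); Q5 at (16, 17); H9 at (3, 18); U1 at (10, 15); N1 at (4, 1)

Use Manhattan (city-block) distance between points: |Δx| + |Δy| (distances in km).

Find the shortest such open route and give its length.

Shortest open route: 37 km.

There are 4! = 24 possible orderings.
00 → Q5 → H9 → U1 → N1: 1+14+10+20 = 45
00 → Q5 → H9 → N1 → U1: 1+14+18+20 = 53
00 → Q5 → U1 → H9 → N1: 1+8+10+18 = 37
00 → Q5 → U1 → N1 → H9: 1+8+20+18 = 47
00 → Q5 → N1 → H9 → U1: 1+28+18+10 = 57
00 → Q5 → N1 → U1 → H9: 1+28+20+10 = 59
00 → H9 → Q5 → U1 → N1: 15+14+8+20 = 57
00 → H9 → Q5 → N1 → U1: 15+14+28+20 = 77
00 → H9 → U1 → Q5 → N1: 15+10+8+28 = 61
00 → H9 → U1 → N1 → Q5: 15+10+20+28 = 73
00 → H9 → N1 → Q5 → U1: 15+18+28+8 = 69
00 → H9 → N1 → U1 → Q5: 15+18+20+8 = 61
00 → U1 → Q5 → H9 → N1: 7+8+14+18 = 47
00 → U1 → Q5 → N1 → H9: 7+8+28+18 = 61
… (10 more)
The minimum is 37.
One shortest path: 00 → Q5 → U1 → H9 → N1.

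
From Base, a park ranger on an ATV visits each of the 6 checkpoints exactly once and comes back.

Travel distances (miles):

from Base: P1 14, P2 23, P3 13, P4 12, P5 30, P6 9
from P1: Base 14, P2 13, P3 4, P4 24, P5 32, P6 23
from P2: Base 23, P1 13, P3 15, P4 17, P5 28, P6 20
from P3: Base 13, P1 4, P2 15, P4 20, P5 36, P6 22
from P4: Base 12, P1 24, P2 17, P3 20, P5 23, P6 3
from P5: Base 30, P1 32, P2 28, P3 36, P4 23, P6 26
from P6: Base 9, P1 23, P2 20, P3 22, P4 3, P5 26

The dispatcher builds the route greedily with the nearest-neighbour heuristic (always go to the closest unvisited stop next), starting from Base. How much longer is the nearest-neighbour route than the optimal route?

19 miles longer than the optimal tour.

From Base: P6=9, P4=12, P3=13, P1=14, P2=23, P5=30 → choose P6 (9).
From P6: P4=3, P2=20, P3=22, P1=23, P5=26 → choose P4 (3).
From P4: P2=17, P3=20, P5=23, P1=24 → choose P2 (17).
From P2: P1=13, P3=15, P5=28 → choose P1 (13).
From P1: P3=4, P5=32 → choose P3 (4).
From P3: P5=36 → choose P5 (36).
NN route Base → P6 → P4 → P2 → P1 → P3 → P5 → Base costs 112.
Optimal: Base → P3 → P1 → P2 → P5 → P4 → P6 → Base costs 93 (by enumerating all 360 distinct tours).
Excess = 112 − 93 = 19.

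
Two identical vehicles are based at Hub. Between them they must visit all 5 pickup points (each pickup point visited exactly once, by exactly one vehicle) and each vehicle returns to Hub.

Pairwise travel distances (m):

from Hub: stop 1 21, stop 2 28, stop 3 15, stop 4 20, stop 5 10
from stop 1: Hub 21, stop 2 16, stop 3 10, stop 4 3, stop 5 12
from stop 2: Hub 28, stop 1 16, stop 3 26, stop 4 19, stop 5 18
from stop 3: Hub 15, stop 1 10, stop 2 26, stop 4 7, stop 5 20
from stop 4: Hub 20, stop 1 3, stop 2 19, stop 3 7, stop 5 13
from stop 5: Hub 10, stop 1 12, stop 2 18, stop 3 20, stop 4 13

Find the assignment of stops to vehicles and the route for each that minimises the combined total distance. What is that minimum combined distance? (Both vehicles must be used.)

Check every non-empty split of the stops between the two vehicles; for each half take its own optimal tour:
  {stop 1} + {stop 2, stop 3, stop 4, stop 5}: 42 + 69 = 111
  {stop 2} + {stop 1, stop 3, stop 4, stop 5}: 56 + 47 = 103
  {stop 1, stop 2} + {stop 3, stop 4, stop 5}: 65 + 45 = 110
  {stop 3} + {stop 1, stop 2, stop 4, stop 5}: 30 + 67 = 97
  {stop 1, stop 3} + {stop 2, stop 4, stop 5}: 46 + 67 = 113
  {stop 2, stop 3} + {stop 1, stop 4, stop 5}: 69 + 45 = 114
  … (15 splits in total)
  {stop 1, stop 2, stop 3, stop 4} + {stop 5}: 69 + 20 = 89  ← best
Best: vehicle 1 Hub → stop 2 → stop 1 → stop 4 → stop 3 → Hub = 69; vehicle 2 Hub → stop 5 → Hub = 20; combined 89.

89 m — the smallest possible combined total.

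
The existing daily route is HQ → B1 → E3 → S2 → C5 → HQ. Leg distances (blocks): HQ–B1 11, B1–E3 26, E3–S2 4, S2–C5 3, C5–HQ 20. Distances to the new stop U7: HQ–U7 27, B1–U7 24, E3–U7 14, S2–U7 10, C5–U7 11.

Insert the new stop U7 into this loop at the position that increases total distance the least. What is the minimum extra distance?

Insertion cost between consecutive stops i–j is d(i,U7) + d(U7,j) − d(i,j):
  between HQ and B1: 27 + 24 − 11 = 40
  between B1 and E3: 24 + 14 − 26 = 12
  between E3 and S2: 14 + 10 − 4 = 20
  between S2 and C5: 10 + 11 − 3 = 18
  between C5 and HQ: 11 + 27 − 20 = 18
Cheapest insertion is between B1 and E3, adding 12.
New total = 64 + 12 = 76.

Adding 12 blocks by placing U7 on the B1–E3 leg.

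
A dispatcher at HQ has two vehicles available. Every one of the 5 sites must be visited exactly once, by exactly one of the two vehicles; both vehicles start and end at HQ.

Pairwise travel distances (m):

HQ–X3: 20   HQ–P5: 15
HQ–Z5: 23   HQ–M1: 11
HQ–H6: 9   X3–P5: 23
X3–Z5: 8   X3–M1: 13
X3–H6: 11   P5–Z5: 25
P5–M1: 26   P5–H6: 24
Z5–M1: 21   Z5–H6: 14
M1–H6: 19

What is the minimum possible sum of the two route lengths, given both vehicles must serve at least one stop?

85 m — the smallest possible combined total.

Try each way of splitting the stops between the two vehicles (each non-empty) and, for each split, find the best tour for each vehicle:
  {X3} + {P5, Z5, M1, H6}: 40 + 84 = 124
  {P5} + {X3, Z5, M1, H6}: 30 + 55 = 85
  {X3, P5} + {Z5, M1, H6}: 58 + 55 = 113
  {Z5} + {X3, P5, M1, H6}: 46 + 74 = 120
  {X3, Z5} + {P5, M1, H6}: 51 + 69 = 120
  {P5, Z5} + {X3, M1, H6}: 63 + 44 = 107
  … (15 splits in total)
Best: vehicle 1 HQ → P5 → HQ = 30; vehicle 2 HQ → M1 → X3 → Z5 → H6 → HQ = 55; combined 85.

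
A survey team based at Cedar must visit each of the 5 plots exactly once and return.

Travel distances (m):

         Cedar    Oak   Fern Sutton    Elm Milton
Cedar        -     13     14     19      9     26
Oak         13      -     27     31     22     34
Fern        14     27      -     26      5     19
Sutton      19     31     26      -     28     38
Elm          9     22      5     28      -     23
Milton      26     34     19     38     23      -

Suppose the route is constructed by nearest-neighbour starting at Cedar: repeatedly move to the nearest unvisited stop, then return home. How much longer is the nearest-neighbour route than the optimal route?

From Cedar: Elm=9, Oak=13, Fern=14, Sutton=19, Milton=26 → choose Elm (9).
From Elm: Fern=5, Oak=22, Milton=23, Sutton=28 → choose Fern (5).
From Fern: Milton=19, Sutton=26, Oak=27 → choose Milton (19).
From Milton: Oak=34, Sutton=38 → choose Oak (34).
From Oak: Sutton=31 → choose Sutton (31).
NN route Cedar → Elm → Fern → Milton → Oak → Sutton → Cedar costs 117.
Optimal: Cedar → Oak → Sutton → Milton → Fern → Elm → Cedar costs 115 (by enumerating all 60 distinct tours).
Excess = 117 − 115 = 2.

2 m longer than the optimal tour.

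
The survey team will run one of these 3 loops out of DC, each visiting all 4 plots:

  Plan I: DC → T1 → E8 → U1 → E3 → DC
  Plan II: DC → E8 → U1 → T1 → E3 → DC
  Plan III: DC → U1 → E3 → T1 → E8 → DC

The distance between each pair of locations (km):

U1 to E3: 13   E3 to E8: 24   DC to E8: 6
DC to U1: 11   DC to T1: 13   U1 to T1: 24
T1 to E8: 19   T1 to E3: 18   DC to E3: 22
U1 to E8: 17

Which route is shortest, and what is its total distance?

Plan I: 13 + 19 + 17 + 13 + 22 = 84
Plan II: 6 + 17 + 24 + 18 + 22 = 87
Plan III: 11 + 13 + 18 + 19 + 6 = 67

Shortest is Plan III, total 67 km.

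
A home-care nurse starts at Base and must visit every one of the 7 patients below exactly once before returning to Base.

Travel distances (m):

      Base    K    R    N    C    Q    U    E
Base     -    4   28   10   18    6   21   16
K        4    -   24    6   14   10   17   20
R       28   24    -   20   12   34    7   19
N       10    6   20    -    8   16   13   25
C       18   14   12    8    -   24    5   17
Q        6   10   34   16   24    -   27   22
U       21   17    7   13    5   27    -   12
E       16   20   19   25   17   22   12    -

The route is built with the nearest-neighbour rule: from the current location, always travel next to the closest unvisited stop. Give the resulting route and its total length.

At Base the remaining stops are K 4, Q 6, N 10, E 16, C 18, U 21, R 28; go to K.
At K the remaining stops are N 6, Q 10, C 14, U 17, E 20, R 24; go to N.
At N the remaining stops are C 8, U 13, Q 16, R 20, E 25; go to C.
At C the remaining stops are U 5, R 12, E 17, Q 24; go to U.
At U the remaining stops are R 7, E 12, Q 27; go to R.
At R the remaining stops are E 19, Q 34; go to E.
At E the remaining stops are Q 22; go to Q.
Return Q→Base: 6.
Total = 4 + 6 + 8 + 5 + 7 + 19 + 22 + 6 = 77.

Nearest-neighbour total = 77 m; route Base → K → N → C → U → R → E → Q → Base.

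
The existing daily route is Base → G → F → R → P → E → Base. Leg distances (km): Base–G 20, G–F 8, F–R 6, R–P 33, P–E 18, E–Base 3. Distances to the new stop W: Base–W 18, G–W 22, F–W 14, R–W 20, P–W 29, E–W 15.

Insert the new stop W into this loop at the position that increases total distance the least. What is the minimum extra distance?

Adding 16 km by placing W on the R–P leg.

Insertion cost between consecutive stops i–j is d(i,W) + d(W,j) − d(i,j):
  between Base and G: 18 + 22 − 20 = 20
  between G and F: 22 + 14 − 8 = 28
  between F and R: 14 + 20 − 6 = 28
  between R and P: 20 + 29 − 33 = 16
  between P and E: 29 + 15 − 18 = 26
  between E and Base: 15 + 18 − 3 = 30
Cheapest insertion is between R and P, adding 16.
New total = 88 + 16 = 104.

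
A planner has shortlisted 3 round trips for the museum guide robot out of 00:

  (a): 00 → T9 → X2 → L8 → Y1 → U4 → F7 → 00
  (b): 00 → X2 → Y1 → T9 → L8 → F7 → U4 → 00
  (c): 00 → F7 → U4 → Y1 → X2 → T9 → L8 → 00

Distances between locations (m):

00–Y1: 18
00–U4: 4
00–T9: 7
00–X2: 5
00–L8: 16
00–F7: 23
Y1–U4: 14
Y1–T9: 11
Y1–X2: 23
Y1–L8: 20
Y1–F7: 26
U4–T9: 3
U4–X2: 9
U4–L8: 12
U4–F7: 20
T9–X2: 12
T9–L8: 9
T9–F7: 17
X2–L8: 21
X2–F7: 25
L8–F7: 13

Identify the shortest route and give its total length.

(a): 7 + 12 + 21 + 20 + 14 + 20 + 23 = 117
(b): 5 + 23 + 11 + 9 + 13 + 20 + 4 = 85
(c): 23 + 20 + 14 + 23 + 12 + 9 + 16 = 117

Shortest is (b), total 85 m.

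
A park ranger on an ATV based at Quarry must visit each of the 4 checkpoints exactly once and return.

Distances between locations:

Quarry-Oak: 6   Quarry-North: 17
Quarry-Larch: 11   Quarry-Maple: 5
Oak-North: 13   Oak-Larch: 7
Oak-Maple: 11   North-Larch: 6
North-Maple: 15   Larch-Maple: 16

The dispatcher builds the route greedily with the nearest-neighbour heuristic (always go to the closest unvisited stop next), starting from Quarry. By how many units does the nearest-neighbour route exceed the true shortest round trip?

7 longer than the optimal tour.

Quarry: Maple=5, Oak=6, Larch=11, North=17 ⇒ Maple
Maple: Oak=11, North=15, Larch=16 ⇒ Oak
Oak: Larch=7, North=13 ⇒ Larch
Larch: North=6 ⇒ North
NN route Quarry → Maple → Oak → Larch → North → Quarry costs 46.
Optimal: Quarry → Oak → Larch → North → Maple → Quarry costs 39 (by enumerating all 12 distinct tours).
Excess = 46 − 39 = 7.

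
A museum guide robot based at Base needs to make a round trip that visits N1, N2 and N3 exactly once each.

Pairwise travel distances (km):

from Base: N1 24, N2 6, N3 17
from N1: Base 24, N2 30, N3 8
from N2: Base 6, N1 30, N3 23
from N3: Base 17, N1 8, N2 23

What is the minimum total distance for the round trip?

61 km — the shortest possible round trip.

With 3 stops there are 3!/2 = 3 distinct round trips (a route and its reverse cost the same).
Base-N1-N2-N3-Base: 24+30+23+17 = 94
Base-N1-N3-N2-Base: 24+8+23+6 = 61
Base-N2-N1-N3-Base: 6+30+8+17 = 61
The minimum is 61.
One optimal route: Base → N1 → N3 → N2 → Base (or its reverse).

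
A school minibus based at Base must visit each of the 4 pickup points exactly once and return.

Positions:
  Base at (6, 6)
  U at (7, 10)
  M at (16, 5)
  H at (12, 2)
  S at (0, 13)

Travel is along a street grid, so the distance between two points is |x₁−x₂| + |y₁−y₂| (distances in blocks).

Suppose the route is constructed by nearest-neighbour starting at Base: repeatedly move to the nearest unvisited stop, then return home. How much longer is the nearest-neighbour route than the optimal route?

From Base: U=5, H=10, M=11, S=13 → choose U (5).
From U: S=10, H=13, M=14 → choose S (10).
From S: H=23, M=24 → choose H (23).
From H: M=7 → choose M (7).
NN route Base → U → S → H → M → Base costs 56.
Optimal: Base → M → H → U → S → Base costs 54 (by enumerating all 12 distinct tours).
Excess = 56 − 54 = 2.

Excess over optimum: 2 blocks.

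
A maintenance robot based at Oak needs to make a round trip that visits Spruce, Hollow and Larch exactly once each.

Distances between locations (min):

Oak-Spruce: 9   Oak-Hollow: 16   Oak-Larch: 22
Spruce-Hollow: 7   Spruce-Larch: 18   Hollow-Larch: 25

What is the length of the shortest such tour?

With 3 stops there are 3!/2 = 3 distinct round trips (a route and its reverse cost the same).
Oak → Spruce → Hollow → Larch → Oak: 9+7+25+22 = 63
Oak → Spruce → Larch → Hollow → Oak: 9+18+25+16 = 68
Oak → Hollow → Spruce → Larch → Oak: 16+7+18+22 = 63
The minimum is 63.
One optimal route: Oak → Spruce → Hollow → Larch → Oak (or its reverse).

Minimum total distance: 63 min.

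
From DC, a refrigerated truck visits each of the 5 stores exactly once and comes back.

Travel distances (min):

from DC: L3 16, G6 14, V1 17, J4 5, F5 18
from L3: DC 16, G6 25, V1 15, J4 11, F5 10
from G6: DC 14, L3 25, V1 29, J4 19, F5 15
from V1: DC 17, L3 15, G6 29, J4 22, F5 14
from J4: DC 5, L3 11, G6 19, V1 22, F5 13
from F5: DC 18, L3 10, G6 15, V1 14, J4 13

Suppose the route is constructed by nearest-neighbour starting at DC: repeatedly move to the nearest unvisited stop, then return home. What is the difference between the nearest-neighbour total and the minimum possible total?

Excess over optimum: 9 min.

From DC: J4=5, G6=14, L3=16, V1=17, F5=18 → choose J4 (5).
From J4: L3=11, F5=13, G6=19, V1=22 → choose L3 (11).
From L3: F5=10, V1=15, G6=25 → choose F5 (10).
From F5: V1=14, G6=15 → choose V1 (14).
From V1: G6=29 → choose G6 (29).
NN route DC → J4 → L3 → F5 → V1 → G6 → DC costs 83.
Optimal: DC → G6 → F5 → V1 → L3 → J4 → DC costs 74 (by enumerating all 60 distinct tours).
Excess = 83 − 74 = 9.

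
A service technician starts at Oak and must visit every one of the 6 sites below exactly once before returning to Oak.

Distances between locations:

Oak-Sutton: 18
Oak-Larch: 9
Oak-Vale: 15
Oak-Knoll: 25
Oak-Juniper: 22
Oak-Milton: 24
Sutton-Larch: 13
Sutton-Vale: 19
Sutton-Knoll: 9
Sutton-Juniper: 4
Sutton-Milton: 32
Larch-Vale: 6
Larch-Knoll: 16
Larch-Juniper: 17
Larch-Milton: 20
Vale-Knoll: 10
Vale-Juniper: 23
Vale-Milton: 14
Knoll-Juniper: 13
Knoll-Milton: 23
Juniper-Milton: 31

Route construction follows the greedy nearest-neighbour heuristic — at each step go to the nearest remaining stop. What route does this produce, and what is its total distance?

Oak → [Larch:9 / Vale:15 / Sutton:18 / Juniper:22 / Milton:24 / Knoll:25] → Larch (9)
Larch → [Vale:6 / Sutton:13 / Knoll:16 / Juniper:17 / Milton:20] → Vale (6)
Vale → [Knoll:10 / Milton:14 / Sutton:19 / Juniper:23] → Knoll (10)
Knoll → [Sutton:9 / Juniper:13 / Milton:23] → Sutton (9)
Sutton → [Juniper:4 / Milton:32] → Juniper (4)
Juniper → [Milton:31] → Milton (31)
Return Milton→Oak: 24.
Total = 9 + 6 + 10 + 9 + 4 + 31 + 24 = 93.

93 along Oak → Larch → Vale → Knoll → Sutton → Juniper → Milton → Oak.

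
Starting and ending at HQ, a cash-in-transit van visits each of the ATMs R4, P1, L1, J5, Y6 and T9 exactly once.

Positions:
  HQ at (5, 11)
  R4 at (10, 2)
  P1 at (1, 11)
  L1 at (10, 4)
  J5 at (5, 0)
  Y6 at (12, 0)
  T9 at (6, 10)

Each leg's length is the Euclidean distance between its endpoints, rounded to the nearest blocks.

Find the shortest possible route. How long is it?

With 6 stops there are 6!/2 = 360 distinct round trips (a route and its reverse cost the same).
HQ → R4 → P1 → L1 → J5 → Y6 → T9 → HQ: 10+13+11+6+7+12+1 = 60
HQ → R4 → P1 → L1 → J5 → T9 → Y6 → HQ: 10+13+11+6+10+12+13 = 75
HQ → R4 → P1 → L1 → Y6 → J5 → T9 → HQ: 10+13+11+4+7+10+1 = 56
HQ → R4 → P1 → L1 → Y6 → T9 → J5 → HQ: 10+13+11+4+12+10+11 = 71
HQ → R4 → P1 → L1 → T9 → J5 → Y6 → HQ: 10+13+11+7+10+7+13 = 71
HQ → R4 → P1 → L1 → T9 → Y6 → J5 → HQ: 10+13+11+7+12+7+11 = 71
HQ → R4 → P1 → J5 → L1 → Y6 → T9 → HQ: 10+13+12+6+4+12+1 = 58
HQ → R4 → P1 → J5 → L1 → T9 → Y6 → HQ: 10+13+12+6+7+12+13 = 73
… (352 more)
HQ → P1 → J5 → R4 → Y6 → L1 → T9 → HQ: 4+12+5+3+4+7+1 = 36  ← best
The minimum is 36.
One optimal route: HQ → P1 → J5 → R4 → Y6 → L1 → T9 → HQ (or its reverse).

Minimum total distance: 36 blocks.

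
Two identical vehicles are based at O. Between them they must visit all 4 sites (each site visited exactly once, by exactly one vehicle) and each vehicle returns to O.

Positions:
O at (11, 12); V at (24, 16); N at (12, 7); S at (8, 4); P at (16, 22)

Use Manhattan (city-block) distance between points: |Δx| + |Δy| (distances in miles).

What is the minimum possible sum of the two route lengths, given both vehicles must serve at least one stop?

70 miles — the smallest possible combined total.

Try each way of splitting the stops between the two vehicles (each non-empty) and, for each split, find the best tour for each vehicle:
  {V} + {N, S, P}: 34 + 52 = 86
  {N} + {V, S, P}: 12 + 68 = 80
  {V, N} + {S, P}: 44 + 52 = 96
  {S} + {V, N, P}: 22 + 56 = 78
  {V, S} + {N, P}: 56 + 40 = 96
  {N, S} + {V, P}: 24 + 46 = 70
  … (7 splits in total)
Best: vehicle 1 O → N → S → O = 24; vehicle 2 O → V → P → O = 46; combined 70.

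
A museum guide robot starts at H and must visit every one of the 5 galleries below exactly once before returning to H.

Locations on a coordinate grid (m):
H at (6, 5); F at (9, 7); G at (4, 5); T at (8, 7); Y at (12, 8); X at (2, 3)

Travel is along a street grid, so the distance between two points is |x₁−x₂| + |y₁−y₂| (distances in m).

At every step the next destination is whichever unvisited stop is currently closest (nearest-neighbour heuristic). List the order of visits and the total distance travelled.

H → [G:2 / T:4 / F:5 / X:6 / Y:9] → G (2)
G → [X:4 / T:6 / F:7 / Y:11] → X (4)
X → [T:10 / F:11 / Y:15] → T (10)
T → [F:1 / Y:5] → F (1)
F → [Y:4] → Y (4)
Return Y→H: 9.
Total = 2 + 4 + 10 + 1 + 4 + 9 = 30.

Total distance 30 m via the nearest-neighbour route H → G → X → T → F → Y → H.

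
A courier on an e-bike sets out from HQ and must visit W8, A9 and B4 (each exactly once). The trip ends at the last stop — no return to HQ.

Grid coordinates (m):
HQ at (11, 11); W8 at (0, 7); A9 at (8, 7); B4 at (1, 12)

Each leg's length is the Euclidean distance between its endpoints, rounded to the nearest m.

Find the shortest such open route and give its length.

There are 3! = 6 possible orderings.
HQ→W8→A9→B4: 12+8+9 = 29
HQ→W8→B4→A9: 12+5+9 = 26
HQ→A9→W8→B4: 5+8+5 = 18
HQ→A9→B4→W8: 5+9+5 = 19
HQ→B4→W8→A9: 10+5+8 = 23
HQ→B4→A9→W8: 10+9+8 = 27
The minimum is 18.
One shortest path: HQ → A9 → W8 → B4.

Shortest open route: 18 m.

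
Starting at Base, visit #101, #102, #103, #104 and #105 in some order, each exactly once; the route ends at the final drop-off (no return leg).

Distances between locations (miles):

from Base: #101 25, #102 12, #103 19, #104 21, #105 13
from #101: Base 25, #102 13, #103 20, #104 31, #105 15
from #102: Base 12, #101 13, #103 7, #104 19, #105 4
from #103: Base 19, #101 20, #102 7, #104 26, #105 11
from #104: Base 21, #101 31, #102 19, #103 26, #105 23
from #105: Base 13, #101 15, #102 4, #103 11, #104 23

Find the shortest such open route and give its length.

73 miles — the minimum one-way total.

There are 5! = 120 possible orderings.
Base→#101→#102→#103→#104→#105: 25+13+7+26+23 = 94
Base→#101→#102→#103→#105→#104: 25+13+7+11+23 = 79
Base→#101→#102→#104→#103→#105: 25+13+19+26+11 = 94
Base→#101→#102→#104→#105→#103: 25+13+19+23+11 = 91
Base→#101→#102→#105→#103→#104: 25+13+4+11+26 = 79
Base→#101→#102→#105→#104→#103: 25+13+4+23+26 = 91
Base→#101→#103→#102→#104→#105: 25+20+7+19+23 = 94
Base→#101→#103→#102→#105→#104: 25+20+7+4+23 = 79
Base→#101→#103→#104→#102→#105: 25+20+26+19+4 = 94
Base→#101→#103→#104→#105→#102: 25+20+26+23+4 = 98
Base→#101→#103→#105→#102→#104: 25+20+11+4+19 = 79
Base→#101→#103→#105→#104→#102: 25+20+11+23+19 = 98
Base→#101→#104→#102→#103→#105: 25+31+19+7+11 = 93
Base→#101→#104→#102→#105→#103: 25+31+19+4+11 = 90
… (106 more)
Base→#104→#102→#103→#105→#101: 21+19+7+11+15 = 73  ← best
The minimum is 73.
One shortest path: Base → #104 → #102 → #103 → #105 → #101.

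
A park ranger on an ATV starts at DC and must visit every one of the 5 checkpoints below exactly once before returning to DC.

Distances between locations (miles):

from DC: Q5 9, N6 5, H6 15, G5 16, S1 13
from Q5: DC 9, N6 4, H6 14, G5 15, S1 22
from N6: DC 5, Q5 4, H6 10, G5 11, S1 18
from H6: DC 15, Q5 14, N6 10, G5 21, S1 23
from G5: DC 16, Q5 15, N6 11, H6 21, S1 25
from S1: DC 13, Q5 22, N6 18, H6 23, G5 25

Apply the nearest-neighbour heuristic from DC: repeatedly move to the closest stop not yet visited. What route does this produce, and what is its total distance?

Nearest-neighbour total = 82 miles; route DC → N6 → Q5 → H6 → G5 → S1 → DC.

From DC: distances to unvisited — N6=5, Q5=9, S1=13, H6=15, G5=16. Nearest is N6 (5).
From N6: distances to unvisited — Q5=4, H6=10, G5=11, S1=18. Nearest is Q5 (4).
From Q5: distances to unvisited — H6=14, G5=15, S1=22. Nearest is H6 (14).
From H6: distances to unvisited — G5=21, S1=23. Nearest is G5 (21).
From G5: distances to unvisited — S1=25. Nearest is S1 (25).
Return S1→DC: 13.
Total = 5 + 4 + 14 + 21 + 25 + 13 = 82.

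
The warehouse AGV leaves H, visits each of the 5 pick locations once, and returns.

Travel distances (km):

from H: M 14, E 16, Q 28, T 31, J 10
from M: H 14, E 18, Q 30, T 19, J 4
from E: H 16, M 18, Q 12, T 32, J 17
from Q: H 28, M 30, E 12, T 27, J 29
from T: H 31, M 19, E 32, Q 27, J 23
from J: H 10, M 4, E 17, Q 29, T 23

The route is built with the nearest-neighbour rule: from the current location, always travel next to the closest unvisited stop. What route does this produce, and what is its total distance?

H → [J:10 / M:14 / E:16 / Q:28 / T:31] → J (10)
J → [M:4 / E:17 / T:23 / Q:29] → M (4)
M → [E:18 / T:19 / Q:30] → E (18)
E → [Q:12 / T:32] → Q (12)
Q → [T:27] → T (27)
Return T→H: 31.
Total = 10 + 4 + 18 + 12 + 27 + 31 = 102.

Total distance 102 km via the nearest-neighbour route H → J → M → E → Q → T → H.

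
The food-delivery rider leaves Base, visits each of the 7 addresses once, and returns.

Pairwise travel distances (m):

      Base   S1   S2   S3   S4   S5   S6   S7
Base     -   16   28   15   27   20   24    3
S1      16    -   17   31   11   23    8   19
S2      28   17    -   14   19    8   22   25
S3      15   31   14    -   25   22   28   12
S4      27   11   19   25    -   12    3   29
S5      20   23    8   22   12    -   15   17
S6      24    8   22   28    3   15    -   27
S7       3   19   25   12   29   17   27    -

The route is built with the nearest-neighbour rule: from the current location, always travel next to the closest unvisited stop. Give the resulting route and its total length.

Total distance 76 m via the nearest-neighbour route Base → S7 → S3 → S2 → S5 → S4 → S6 → S1 → Base.

Base → [S7:3 / S3:15 / S1:16 / S5:20 / S6:24 / S4:27 / S2:28] → S7 (3)
S7 → [S3:12 / S5:17 / S1:19 / S2:25 / S6:27 / S4:29] → S3 (12)
S3 → [S2:14 / S5:22 / S4:25 / S6:28 / S1:31] → S2 (14)
S2 → [S5:8 / S1:17 / S4:19 / S6:22] → S5 (8)
S5 → [S4:12 / S6:15 / S1:23] → S4 (12)
S4 → [S6:3 / S1:11] → S6 (3)
S6 → [S1:8] → S1 (8)
Return S1→Base: 16.
Total = 3 + 12 + 14 + 8 + 12 + 3 + 8 + 16 = 76.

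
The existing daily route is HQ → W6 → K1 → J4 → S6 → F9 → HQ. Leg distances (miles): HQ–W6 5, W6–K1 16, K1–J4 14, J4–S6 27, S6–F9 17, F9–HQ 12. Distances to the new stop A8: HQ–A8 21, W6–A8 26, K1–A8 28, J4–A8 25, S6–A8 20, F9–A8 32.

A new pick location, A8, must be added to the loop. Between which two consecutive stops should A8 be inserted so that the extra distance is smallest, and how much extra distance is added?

Insertion cost between consecutive stops i–j is d(i,A8) + d(A8,j) − d(i,j):
  between HQ and W6: 21 + 26 − 5 = 42
  between W6 and K1: 26 + 28 − 16 = 38
  between K1 and J4: 28 + 25 − 14 = 39
  between J4 and S6: 25 + 20 − 27 = 18
  between S6 and F9: 20 + 32 − 17 = 35
  between F9 and HQ: 32 + 21 − 12 = 41
Cheapest insertion is between J4 and S6, adding 18.
New total = 91 + 18 = 109.

Adding 18 miles by placing A8 on the J4–S6 leg.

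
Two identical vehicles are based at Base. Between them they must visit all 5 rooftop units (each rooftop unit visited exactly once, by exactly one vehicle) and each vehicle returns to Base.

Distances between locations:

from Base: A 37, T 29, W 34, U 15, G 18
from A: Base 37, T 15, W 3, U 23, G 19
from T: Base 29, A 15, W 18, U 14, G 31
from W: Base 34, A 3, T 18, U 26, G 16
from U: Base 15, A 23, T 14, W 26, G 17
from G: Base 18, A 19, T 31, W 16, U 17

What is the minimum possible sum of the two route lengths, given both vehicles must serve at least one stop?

111 — the smallest possible combined total.

There are 2^4 − 1 = 15 ways to divide the 5 stops into two non-empty groups. For each, the best each vehicle can do is its own shortest tour through its group:
  {A} + {T, W, U, G}: 74 + 81 = 155
  {T} + {A, W, U, G}: 58 + 75 = 133
  {A, T} + {W, U, G}: 81 + 75 = 156
  {W} + {A, T, U, G}: 68 + 81 = 149
  {A, W} + {T, U, G}: 74 + 78 = 152
  {T, W} + {A, U, G}: 81 + 75 = 156
  … (15 splits in total)
  {U} + {A, T, W, G}: 30 + 81 = 111  ← best
Best: vehicle 1 Base → U → Base = 30; vehicle 2 Base → T → A → W → G → Base = 81; combined 111.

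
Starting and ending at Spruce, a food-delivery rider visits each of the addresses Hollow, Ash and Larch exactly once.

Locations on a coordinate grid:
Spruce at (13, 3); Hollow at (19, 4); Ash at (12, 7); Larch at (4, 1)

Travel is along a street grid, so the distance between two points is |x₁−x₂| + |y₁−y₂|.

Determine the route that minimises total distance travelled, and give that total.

With 3 stops there are 3!/2 = 3 distinct round trips (a route and its reverse cost the same).
Spruce-Hollow-Ash-Larch-Spruce: 7+10+14+11 = 42
Spruce-Hollow-Larch-Ash-Spruce: 7+18+14+5 = 44
Spruce-Ash-Hollow-Larch-Spruce: 5+10+18+11 = 44
The minimum is 42.
One optimal route: Spruce → Hollow → Ash → Larch → Spruce (or its reverse).

Shortest round trip = 42.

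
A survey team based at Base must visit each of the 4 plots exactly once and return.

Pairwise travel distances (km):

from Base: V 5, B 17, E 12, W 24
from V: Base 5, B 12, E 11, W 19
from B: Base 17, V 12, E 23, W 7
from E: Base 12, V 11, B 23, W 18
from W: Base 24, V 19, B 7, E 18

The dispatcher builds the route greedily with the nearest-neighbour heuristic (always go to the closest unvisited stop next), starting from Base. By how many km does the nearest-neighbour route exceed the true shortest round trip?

4 km longer than the optimal tour.

Base: V=5, E=12, B=17, W=24 ⇒ V
V: E=11, B=12, W=19 ⇒ E
E: W=18, B=23 ⇒ W
W: B=7 ⇒ B
NN route Base → V → E → W → B → Base costs 58.
Optimal: Base → V → B → W → E → Base costs 54 (by enumerating all 12 distinct tours).
Excess = 58 − 54 = 4.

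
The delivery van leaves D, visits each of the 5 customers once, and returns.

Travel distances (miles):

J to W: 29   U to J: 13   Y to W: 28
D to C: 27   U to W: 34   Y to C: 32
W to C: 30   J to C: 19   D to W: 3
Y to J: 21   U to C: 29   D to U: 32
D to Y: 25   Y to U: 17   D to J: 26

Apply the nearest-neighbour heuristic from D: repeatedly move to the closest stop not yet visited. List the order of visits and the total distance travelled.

Nearest-neighbour total = 107 miles; route D → W → Y → U → J → C → D.

From D: distances to unvisited — W=3, Y=25, J=26, C=27, U=32. Nearest is W (3).
From W: distances to unvisited — Y=28, J=29, C=30, U=34. Nearest is Y (28).
From Y: distances to unvisited — U=17, J=21, C=32. Nearest is U (17).
From U: distances to unvisited — J=13, C=29. Nearest is J (13).
From J: distances to unvisited — C=19. Nearest is C (19).
Return C→D: 27.
Total = 3 + 28 + 17 + 13 + 19 + 27 = 107.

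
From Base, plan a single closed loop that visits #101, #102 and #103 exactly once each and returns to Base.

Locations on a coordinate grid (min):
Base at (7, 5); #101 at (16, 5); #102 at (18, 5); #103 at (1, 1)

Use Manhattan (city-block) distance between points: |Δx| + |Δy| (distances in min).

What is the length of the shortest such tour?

Minimum total distance: 42 min.

There are 3 distinct closed tours to check (reversals are equivalent).
Base-#101-#102-#103-Base: 9+2+21+10 = 42
Base-#101-#103-#102-Base: 9+19+21+11 = 60
Base-#102-#101-#103-Base: 11+2+19+10 = 42
The minimum is 42.
One optimal route: Base → #101 → #102 → #103 → Base (or its reverse).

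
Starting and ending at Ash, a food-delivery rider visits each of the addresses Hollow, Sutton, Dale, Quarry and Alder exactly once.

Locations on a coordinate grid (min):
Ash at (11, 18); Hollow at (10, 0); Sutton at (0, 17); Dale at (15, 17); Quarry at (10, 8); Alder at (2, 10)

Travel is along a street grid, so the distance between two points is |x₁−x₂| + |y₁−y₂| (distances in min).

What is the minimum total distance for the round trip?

Ash - Hollow - Sutton - Dale - Quarry - Alder - Ash: 19+27+15+14+10+17 = 102
Ash - Hollow - Sutton - Dale - Alder - Quarry - Ash: 19+27+15+20+10+11 = 102
Ash - Hollow - Sutton - Quarry - Dale - Alder - Ash: 19+27+19+14+20+17 = 116
Ash - Hollow - Sutton - Quarry - Alder - Dale - Ash: 19+27+19+10+20+5 = 100
Ash - Hollow - Sutton - Alder - Dale - Quarry - Ash: 19+27+9+20+14+11 = 100
Ash - Hollow - Sutton - Alder - Quarry - Dale - Ash: 19+27+9+10+14+5 = 84
Ash - Hollow - Dale - Sutton - Quarry - Alder - Ash: 19+22+15+19+10+17 = 102
Ash - Hollow - Dale - Sutton - Alder - Quarry - Ash: 19+22+15+9+10+11 = 86
Ash - Hollow - Dale - Quarry - Sutton - Alder - Ash: 19+22+14+19+9+17 = 100
Ash - Hollow - Dale - Quarry - Alder - Sutton - Ash: 19+22+14+10+9+12 = 86
Ash - Hollow - Dale - Alder - Sutton - Quarry - Ash: 19+22+20+9+19+11 = 100
Ash - Hollow - Dale - Alder - Quarry - Sutton - Ash: 19+22+20+10+19+12 = 102
Ash - Hollow - Quarry - Sutton - Dale - Alder - Ash: 19+8+19+15+20+17 = 98
Ash - Hollow - Quarry - Sutton - Alder - Dale - Ash: 19+8+19+9+20+5 = 80
… (46 more)
Ash - Hollow - Quarry - Alder - Sutton - Dale - Ash: 19+8+10+9+15+5 = 66  ← best
The minimum is 66.
One optimal route: Ash → Hollow → Quarry → Alder → Sutton → Dale → Ash (or its reverse).

Shortest round trip = 66 min.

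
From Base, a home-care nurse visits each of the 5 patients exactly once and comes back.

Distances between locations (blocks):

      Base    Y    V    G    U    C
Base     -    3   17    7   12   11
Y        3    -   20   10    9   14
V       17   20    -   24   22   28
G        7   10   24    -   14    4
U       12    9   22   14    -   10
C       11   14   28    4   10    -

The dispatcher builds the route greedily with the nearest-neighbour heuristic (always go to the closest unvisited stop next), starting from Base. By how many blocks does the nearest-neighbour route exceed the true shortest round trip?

Excess over optimum: 1 blocks.

From Base: Y=3, G=7, C=11, U=12, V=17 → choose Y (3).
From Y: U=9, G=10, C=14, V=20 → choose U (9).
From U: C=10, G=14, V=22 → choose C (10).
From C: G=4, V=28 → choose G (4).
From G: V=24 → choose V (24).
NN route Base → Y → U → C → G → V → Base costs 67.
Optimal: Base → Y → V → U → C → G → Base costs 66 (by enumerating all 60 distinct tours).
Excess = 67 − 66 = 1.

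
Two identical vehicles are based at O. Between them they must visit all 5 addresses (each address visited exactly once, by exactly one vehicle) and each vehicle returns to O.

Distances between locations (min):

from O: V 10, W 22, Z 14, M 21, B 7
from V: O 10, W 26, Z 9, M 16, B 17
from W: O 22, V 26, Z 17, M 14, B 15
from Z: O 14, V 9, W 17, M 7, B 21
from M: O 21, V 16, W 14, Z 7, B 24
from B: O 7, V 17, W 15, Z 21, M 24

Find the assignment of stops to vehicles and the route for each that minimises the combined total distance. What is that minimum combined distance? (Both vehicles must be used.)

There are 2^4 − 1 = 15 ways to divide the 5 stops into two non-empty groups. For each, the best each vehicle can do is its own shortest tour through its group:
  {V} + {W, Z, M, B}: 20 + 57 = 77
  {W} + {V, Z, M, B}: 44 + 57 = 101
  {V, W} + {Z, M, B}: 58 + 52 = 110
  {Z} + {V, W, M, B}: 28 + 62 = 90
  {V, Z} + {W, M, B}: 33 + 57 = 90
  {W, Z} + {V, M, B}: 53 + 57 = 110
  … (15 splits in total)
  {V, W, Z, M} + {B}: 62 + 14 = 76  ← best
Best: vehicle 1 O → V → Z → M → W → O = 62; vehicle 2 O → B → O = 14; combined 76.

Minimum combined distance: 76 min.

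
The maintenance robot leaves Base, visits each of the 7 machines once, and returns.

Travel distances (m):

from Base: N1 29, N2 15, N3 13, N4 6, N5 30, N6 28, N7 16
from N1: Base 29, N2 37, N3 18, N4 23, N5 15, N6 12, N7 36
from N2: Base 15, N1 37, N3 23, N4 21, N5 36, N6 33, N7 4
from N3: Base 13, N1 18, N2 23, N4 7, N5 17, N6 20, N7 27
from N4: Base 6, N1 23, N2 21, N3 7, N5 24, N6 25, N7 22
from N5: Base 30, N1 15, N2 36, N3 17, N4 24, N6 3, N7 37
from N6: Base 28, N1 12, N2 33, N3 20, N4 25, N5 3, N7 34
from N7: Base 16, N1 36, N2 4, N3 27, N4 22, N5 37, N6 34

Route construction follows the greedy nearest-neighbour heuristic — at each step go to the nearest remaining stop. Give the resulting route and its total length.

Nearest-neighbour total = 100 m; route Base → N4 → N3 → N5 → N6 → N1 → N7 → N2 → Base.

At Base the remaining stops are N4 6, N3 13, N2 15, N7 16, N6 28, N1 29, N5 30; go to N4.
At N4 the remaining stops are N3 7, N2 21, N7 22, N1 23, N5 24, N6 25; go to N3.
At N3 the remaining stops are N5 17, N1 18, N6 20, N2 23, N7 27; go to N5.
At N5 the remaining stops are N6 3, N1 15, N2 36, N7 37; go to N6.
At N6 the remaining stops are N1 12, N2 33, N7 34; go to N1.
At N1 the remaining stops are N7 36, N2 37; go to N7.
At N7 the remaining stops are N2 4; go to N2.
Return N2→Base: 15.
Total = 6 + 7 + 17 + 3 + 12 + 36 + 4 + 15 = 100.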